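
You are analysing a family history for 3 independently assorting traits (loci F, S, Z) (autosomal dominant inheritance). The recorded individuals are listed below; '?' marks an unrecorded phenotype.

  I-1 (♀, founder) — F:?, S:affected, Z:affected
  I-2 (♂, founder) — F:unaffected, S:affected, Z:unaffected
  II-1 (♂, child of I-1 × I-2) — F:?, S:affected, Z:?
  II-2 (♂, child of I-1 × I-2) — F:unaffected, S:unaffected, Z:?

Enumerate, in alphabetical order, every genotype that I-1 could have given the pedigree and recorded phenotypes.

F/I-1 ? ·: ff|Ff
F/I-2 un ·: ff
F/II-1 ? I-1×I-2: ff|Ff
F/II-2 un I-1×I-2: ff
⇒ F over [I-1,I-2,II-1,II-2]: 3 consistent
S/I-1 aff ·: Ss
S/I-2 aff ·: Ss
S/II-1 aff I-1×I-2: Ss|SS
S/II-2 un I-1×I-2: ss
⇒ S over [I-1,I-2,II-1,II-2]: 2 consistent
Z/I-1 aff ·: Zz|ZZ
Z/I-2 un ·: zz
Z/II-1 ? I-1×I-2: zz|Zz
Z/II-2 ? I-1×I-2: zz|Zz
⇒ Z over [I-1,I-2,II-1,II-2]: 5 consistent

I-1 ∈ {Ff Ss ZZ, Ff Ss Zz, ff Ss ZZ, ff Ss Zz}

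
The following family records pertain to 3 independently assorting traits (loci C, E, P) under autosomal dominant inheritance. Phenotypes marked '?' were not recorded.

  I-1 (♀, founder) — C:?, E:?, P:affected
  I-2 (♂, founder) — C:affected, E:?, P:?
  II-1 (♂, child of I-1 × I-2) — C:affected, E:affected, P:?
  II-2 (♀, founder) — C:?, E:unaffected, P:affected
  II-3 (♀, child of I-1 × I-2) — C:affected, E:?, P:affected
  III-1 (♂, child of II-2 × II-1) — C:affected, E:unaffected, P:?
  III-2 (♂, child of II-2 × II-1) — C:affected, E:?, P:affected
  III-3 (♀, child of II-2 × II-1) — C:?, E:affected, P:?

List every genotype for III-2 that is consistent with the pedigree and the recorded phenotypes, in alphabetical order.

III-2 ∈ {CC Ee PP, CC Ee Pp, CC ee PP, CC ee Pp, Cc Ee PP, Cc Ee Pp, Cc ee PP, Cc ee Pp}

C/I-1 ? ·: cc|Cc|CC
C/I-2 aff ·: Cc|CC
C/II-1 aff I-1×I-2: Cc|CC
C/II-2 ? ·: cc|Cc|CC
C/II-3 aff I-1×I-2: Cc|CC
C/III-1 aff II-2×II-1: Cc|CC
C/III-2 aff II-2×II-1: Cc|CC
C/III-3 ? II-2×II-1: cc|Cc|CC
⇒ C over [I-1,I-2,II-1,II-2,II-3,III-1,III-2,III-3]: 246 consistent
E/I-1 ? ·: ee|Ee|EE
E/I-2 ? ·: ee|Ee|EE
E/II-1 aff I-1×I-2: Ee
E/II-2 un ·: ee
E/II-3 ? I-1×I-2: ee|Ee|EE
E/III-1 un II-2×II-1: ee
E/III-2 ? II-2×II-1: ee|Ee
E/III-3 aff II-2×II-1: Ee
⇒ E over [I-1,I-2,II-1,II-2,II-3,III-1,III-2,III-3]: 26 consistent
P/I-1 aff ·: Pp|PP
P/I-2 ? ·: pp|Pp|PP
P/II-1 ? I-1×I-2: pp|Pp|PP
P/II-2 aff ·: Pp|PP
P/II-3 aff I-1×I-2: Pp|PP
P/III-1 ? II-2×II-1: pp|Pp|PP
P/III-2 aff II-2×II-1: Pp|PP
P/III-3 ? II-2×II-1: pp|Pp|PP
⇒ P over [I-1,I-2,II-1,II-2,II-3,III-1,III-2,III-3]: 286 consistent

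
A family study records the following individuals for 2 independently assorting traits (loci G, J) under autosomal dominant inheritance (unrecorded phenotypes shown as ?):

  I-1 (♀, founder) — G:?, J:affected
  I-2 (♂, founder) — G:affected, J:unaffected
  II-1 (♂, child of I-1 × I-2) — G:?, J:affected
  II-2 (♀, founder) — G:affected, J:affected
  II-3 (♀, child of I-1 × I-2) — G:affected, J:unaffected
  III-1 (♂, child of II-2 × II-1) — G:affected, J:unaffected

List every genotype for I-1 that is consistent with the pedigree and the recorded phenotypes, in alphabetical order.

I-1 ∈ {GG Jj, Gg Jj, gg Jj}

G/I-1 ? ·: gg|Gg|GG
G/I-2 aff ·: Gg|GG
G/II-1 ? I-1×I-2: gg|Gg|GG
G/II-2 aff ·: Gg|GG
G/II-3 aff I-1×I-2: Gg|GG
G/III-1 aff II-2×II-1: Gg|GG
⇒ G over [I-1,I-2,II-1,II-2,II-3,III-1]: 59 consistent
J/I-1 aff ·: Jj
J/I-2 un ·: jj
J/II-1 aff I-1×I-2: Jj
J/II-2 aff ·: Jj
J/II-3 un I-1×I-2: jj
J/III-1 un II-2×II-1: jj
⇒ J over [I-1,I-2,II-1,II-2,II-3,III-1]: 1 consistent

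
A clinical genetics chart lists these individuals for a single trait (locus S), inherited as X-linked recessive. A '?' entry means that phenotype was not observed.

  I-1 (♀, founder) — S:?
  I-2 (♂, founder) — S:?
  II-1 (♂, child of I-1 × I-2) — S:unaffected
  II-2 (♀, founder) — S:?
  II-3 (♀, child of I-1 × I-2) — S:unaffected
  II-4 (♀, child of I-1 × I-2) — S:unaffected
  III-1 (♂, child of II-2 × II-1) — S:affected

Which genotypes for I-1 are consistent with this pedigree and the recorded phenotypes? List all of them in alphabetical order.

I-1 ∈ {X^SX^S, X^SX^s}

S/I-1 ? ·: X^SX^S|X^SX^s
S/I-2 ? ·: X^SY|X^sY
S/II-1 un I-1×I-2: X^SY
S/II-2 ? ·: X^SX^s|X^sX^s
S/II-3 un I-1×I-2: X^SX^S|X^SX^s
S/II-4 un I-1×I-2: X^SX^S|X^SX^s
S/III-1 aff II-2×II-1: X^sY
⇒ S over [I-1,I-2,II-1,II-2,II-3,II-4,III-1]: 14 consistent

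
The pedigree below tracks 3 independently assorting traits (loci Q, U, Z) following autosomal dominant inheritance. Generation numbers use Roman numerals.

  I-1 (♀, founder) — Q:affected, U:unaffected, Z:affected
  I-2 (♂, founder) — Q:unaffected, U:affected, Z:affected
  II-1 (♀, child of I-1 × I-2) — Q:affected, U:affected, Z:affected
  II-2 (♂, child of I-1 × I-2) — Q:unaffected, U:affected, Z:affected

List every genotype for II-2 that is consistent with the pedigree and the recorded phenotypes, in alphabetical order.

II-2 ∈ {qq Uu ZZ, qq Uu Zz}

Q/I-1 aff ·: Qq
Q/I-2 un ·: qq
Q/II-1 aff I-1×I-2: Qq
Q/II-2 un I-1×I-2: qq
⇒ Q over [I-1,I-2,II-1,II-2]: 1 consistent
U/I-1 un ·: uu
U/I-2 aff ·: Uu|UU
U/II-1 aff I-1×I-2: Uu
U/II-2 aff I-1×I-2: Uu
⇒ U over [I-1,I-2,II-1,II-2]: 2 consistent
Z/I-1 aff ·: Zz|ZZ
Z/I-2 aff ·: Zz|ZZ
Z/II-1 aff I-1×I-2: Zz|ZZ
Z/II-2 aff I-1×I-2: Zz|ZZ
⇒ Z over [I-1,I-2,II-1,II-2]: 13 consistent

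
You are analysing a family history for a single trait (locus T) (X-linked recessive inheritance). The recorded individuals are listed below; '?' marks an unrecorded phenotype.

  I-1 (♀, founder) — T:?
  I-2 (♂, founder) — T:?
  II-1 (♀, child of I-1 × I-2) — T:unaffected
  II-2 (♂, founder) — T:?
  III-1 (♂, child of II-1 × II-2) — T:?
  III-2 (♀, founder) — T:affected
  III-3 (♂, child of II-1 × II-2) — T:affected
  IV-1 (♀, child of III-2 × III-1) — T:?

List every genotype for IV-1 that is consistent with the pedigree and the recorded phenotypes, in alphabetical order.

IV-1 ∈ {X^TX^t, X^tX^t}

T/I-1 ? ·: X^TX^T|X^TX^t|X^tX^t
T/I-2 ? ·: X^TY|X^tY
T/II-1 un I-1×I-2: X^TX^t
T/II-2 ? ·: X^TY|X^tY
T/III-1 ? II-1×II-2: X^TY|X^tY
T/III-2 aff ·: X^tX^t
T/III-3 aff II-1×II-2: X^tY
T/IV-1 ? III-2×III-1: X^TX^t|X^tX^t
⇒ T over [I-1,I-2,II-1,II-2,III-1,III-2,III-3,IV-1]: 16 consistent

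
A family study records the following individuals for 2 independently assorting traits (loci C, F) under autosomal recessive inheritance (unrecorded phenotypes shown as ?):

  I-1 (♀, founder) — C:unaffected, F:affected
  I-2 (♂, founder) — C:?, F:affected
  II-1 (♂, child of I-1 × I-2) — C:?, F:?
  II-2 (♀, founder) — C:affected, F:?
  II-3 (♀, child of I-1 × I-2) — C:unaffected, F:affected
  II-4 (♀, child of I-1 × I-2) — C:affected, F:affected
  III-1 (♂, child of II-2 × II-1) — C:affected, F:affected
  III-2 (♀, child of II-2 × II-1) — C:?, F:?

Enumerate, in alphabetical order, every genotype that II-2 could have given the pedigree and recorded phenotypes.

C/I-1 un ·: Cc
C/I-2 ? ·: Cc|cc
C/II-1 ? I-1×I-2: Cc|cc
C/II-2 aff ·: cc
C/II-3 un I-1×I-2: CC|Cc
C/II-4 aff I-1×I-2: cc
C/III-1 aff II-2×II-1: cc
C/III-2 ? II-2×II-1: Cc|cc
⇒ C over [I-1,I-2,II-1,II-2,II-3,II-4,III-1,III-2]: 9 consistent
F/I-1 aff ·: ff
F/I-2 aff ·: ff
F/II-1 ? I-1×I-2: ff
F/II-2 ? ·: Ff|ff
F/II-3 aff I-1×I-2: ff
F/II-4 aff I-1×I-2: ff
F/III-1 aff II-2×II-1: ff
F/III-2 ? II-2×II-1: Ff|ff
⇒ F over [I-1,I-2,II-1,II-2,II-3,II-4,III-1,III-2]: 3 consistent

II-2 ∈ {cc Ff, cc ff}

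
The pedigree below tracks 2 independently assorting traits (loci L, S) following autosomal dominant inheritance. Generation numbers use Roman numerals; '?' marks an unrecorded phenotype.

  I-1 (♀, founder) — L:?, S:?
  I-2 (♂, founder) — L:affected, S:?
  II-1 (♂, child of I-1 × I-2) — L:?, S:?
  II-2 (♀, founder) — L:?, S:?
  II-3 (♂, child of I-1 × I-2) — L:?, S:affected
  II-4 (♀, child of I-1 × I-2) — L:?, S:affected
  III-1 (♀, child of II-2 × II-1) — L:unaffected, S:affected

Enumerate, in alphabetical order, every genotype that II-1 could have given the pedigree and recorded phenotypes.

II-1 ∈ {Ll SS, Ll Ss, Ll ss, ll SS, ll Ss, ll ss}

L/I-1 ? ·: ll|Ll|LL
L/I-2 aff ·: Ll|LL
L/II-1 ? I-1×I-2: ll|Ll
L/II-2 ? ·: ll|Ll
L/II-3 ? I-1×I-2: ll|Ll|LL
L/II-4 ? I-1×I-2: ll|Ll|LL
L/III-1 un II-2×II-1: ll
⇒ L over [I-1,I-2,II-1,II-2,II-3,II-4,III-1]: 70 consistent
S/I-1 ? ·: ss|Ss|SS
S/I-2 ? ·: ss|Ss|SS
S/II-1 ? I-1×I-2: ss|Ss|SS
S/II-2 ? ·: ss|Ss|SS
S/II-3 aff I-1×I-2: Ss|SS
S/II-4 aff I-1×I-2: Ss|SS
S/III-1 aff II-2×II-1: Ss|SS
⇒ S over [I-1,I-2,II-1,II-2,II-3,II-4,III-1]: 144 consistent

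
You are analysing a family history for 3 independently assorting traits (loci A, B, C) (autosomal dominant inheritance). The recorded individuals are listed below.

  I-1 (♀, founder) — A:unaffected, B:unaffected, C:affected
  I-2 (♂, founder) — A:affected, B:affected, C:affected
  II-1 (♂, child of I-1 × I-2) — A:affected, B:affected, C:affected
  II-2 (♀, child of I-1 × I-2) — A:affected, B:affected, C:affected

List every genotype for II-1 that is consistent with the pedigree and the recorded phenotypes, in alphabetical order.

II-1 ∈ {Aa Bb CC, Aa Bb Cc}

A/I-1 un ·: aa
A/I-2 aff ·: Aa|AA
A/II-1 aff I-1×I-2: Aa
A/II-2 aff I-1×I-2: Aa
⇒ A over [I-1,I-2,II-1,II-2]: 2 consistent
B/I-1 un ·: bb
B/I-2 aff ·: Bb|BB
B/II-1 aff I-1×I-2: Bb
B/II-2 aff I-1×I-2: Bb
⇒ B over [I-1,I-2,II-1,II-2]: 2 consistent
C/I-1 aff ·: Cc|CC
C/I-2 aff ·: Cc|CC
C/II-1 aff I-1×I-2: Cc|CC
C/II-2 aff I-1×I-2: Cc|CC
⇒ C over [I-1,I-2,II-1,II-2]: 13 consistent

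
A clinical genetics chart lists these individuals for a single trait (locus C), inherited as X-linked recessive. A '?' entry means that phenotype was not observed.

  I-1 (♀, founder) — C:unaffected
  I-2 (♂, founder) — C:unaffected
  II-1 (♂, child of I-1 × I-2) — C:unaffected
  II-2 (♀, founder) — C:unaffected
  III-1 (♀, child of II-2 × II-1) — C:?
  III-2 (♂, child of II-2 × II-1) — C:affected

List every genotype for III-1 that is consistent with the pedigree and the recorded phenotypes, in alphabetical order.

III-1 ∈ {X^CX^C, X^CX^c}

C/I-1 un ·: X^CX^C|X^CX^c
C/I-2 un ·: X^CY
C/II-1 un I-1×I-2: X^CY
C/II-2 un ·: X^CX^c
C/III-1 ? II-2×II-1: X^CX^C|X^CX^c
C/III-2 aff II-2×II-1: X^cY
⇒ C over [I-1,I-2,II-1,II-2,III-1,III-2]: 4 consistent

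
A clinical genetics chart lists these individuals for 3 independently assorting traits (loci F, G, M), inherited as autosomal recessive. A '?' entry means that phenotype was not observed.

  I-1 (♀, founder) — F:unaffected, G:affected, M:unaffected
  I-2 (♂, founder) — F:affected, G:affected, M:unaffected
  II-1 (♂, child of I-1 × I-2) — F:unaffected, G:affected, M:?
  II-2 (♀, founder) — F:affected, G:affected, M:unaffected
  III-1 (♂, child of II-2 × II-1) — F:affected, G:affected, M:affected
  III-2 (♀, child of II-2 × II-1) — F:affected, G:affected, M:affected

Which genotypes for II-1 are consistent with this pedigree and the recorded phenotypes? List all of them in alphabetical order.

II-1 ∈ {Ff gg Mm, Ff gg mm}

F/I-1 un ·: FF|Ff
F/I-2 aff ·: ff
F/II-1 un I-1×I-2: Ff
F/II-2 aff ·: ff
F/III-1 aff II-2×II-1: ff
F/III-2 aff II-2×II-1: ff
⇒ F over [I-1,I-2,II-1,II-2,III-1,III-2]: 2 consistent
G/I-1 aff ·: gg
G/I-2 aff ·: gg
G/II-1 aff I-1×I-2: gg
G/II-2 aff ·: gg
G/III-1 aff II-2×II-1: gg
G/III-2 aff II-2×II-1: gg
⇒ G over [I-1,I-2,II-1,II-2,III-1,III-2]: 1 consistent
M/I-1 un ·: MM|Mm
M/I-2 un ·: MM|Mm
M/II-1 ? I-1×I-2: Mm|mm
M/II-2 un ·: Mm
M/III-1 aff II-2×II-1: mm
M/III-2 aff II-2×II-1: mm
⇒ M over [I-1,I-2,II-1,II-2,III-1,III-2]: 4 consistent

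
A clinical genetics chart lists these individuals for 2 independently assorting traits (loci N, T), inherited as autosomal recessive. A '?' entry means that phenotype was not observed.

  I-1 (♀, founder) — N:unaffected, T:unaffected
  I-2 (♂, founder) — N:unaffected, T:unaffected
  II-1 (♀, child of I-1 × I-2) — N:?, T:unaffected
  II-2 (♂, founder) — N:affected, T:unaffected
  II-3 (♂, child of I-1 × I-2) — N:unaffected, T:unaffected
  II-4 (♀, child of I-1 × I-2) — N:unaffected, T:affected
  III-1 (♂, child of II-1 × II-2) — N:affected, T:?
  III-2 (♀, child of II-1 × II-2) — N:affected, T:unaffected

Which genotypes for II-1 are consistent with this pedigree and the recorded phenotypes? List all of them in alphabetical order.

II-1 ∈ {Nn TT, Nn Tt, nn TT, nn Tt}

N/I-1 un ·: NN|Nn
N/I-2 un ·: NN|Nn
N/II-1 ? I-1×I-2: Nn|nn
N/II-2 aff ·: nn
N/II-3 un I-1×I-2: NN|Nn
N/II-4 un I-1×I-2: NN|Nn
N/III-1 aff II-1×II-2: nn
N/III-2 aff II-1×II-2: nn
⇒ N over [I-1,I-2,II-1,II-2,II-3,II-4,III-1,III-2]: 16 consistent
T/I-1 un ·: Tt
T/I-2 un ·: Tt
T/II-1 un I-1×I-2: TT|Tt
T/II-2 un ·: TT|Tt
T/II-3 un I-1×I-2: TT|Tt
T/II-4 aff I-1×I-2: tt
T/III-1 ? II-1×II-2: TT|Tt|tt
T/III-2 un II-1×II-2: TT|Tt
⇒ T over [I-1,I-2,II-1,II-2,II-3,II-4,III-1,III-2]: 30 consistent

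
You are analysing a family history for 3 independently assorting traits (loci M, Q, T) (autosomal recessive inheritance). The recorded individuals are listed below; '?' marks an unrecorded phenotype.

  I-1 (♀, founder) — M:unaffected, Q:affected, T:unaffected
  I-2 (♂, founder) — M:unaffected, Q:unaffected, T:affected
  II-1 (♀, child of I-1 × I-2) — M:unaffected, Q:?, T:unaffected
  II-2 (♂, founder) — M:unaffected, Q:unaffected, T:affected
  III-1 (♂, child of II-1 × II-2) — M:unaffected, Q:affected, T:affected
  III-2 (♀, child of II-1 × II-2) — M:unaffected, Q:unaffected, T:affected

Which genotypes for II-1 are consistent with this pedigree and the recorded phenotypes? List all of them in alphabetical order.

M/I-1 un ·: MM|Mm
M/I-2 un ·: MM|Mm
M/II-1 un I-1×I-2: MM|Mm
M/II-2 un ·: MM|Mm
M/III-1 un II-1×II-2: MM|Mm
M/III-2 un II-1×II-2: MM|Mm
⇒ M over [I-1,I-2,II-1,II-2,III-1,III-2]: 44 consistent
Q/I-1 aff ·: qq
Q/I-2 un ·: QQ|Qq
Q/II-1 ? I-1×I-2: Qq|qq
Q/II-2 un ·: Qq
Q/III-1 aff II-1×II-2: qq
Q/III-2 un II-1×II-2: QQ|Qq
⇒ Q over [I-1,I-2,II-1,II-2,III-1,III-2]: 5 consistent
T/I-1 un ·: TT|Tt
T/I-2 aff ·: tt
T/II-1 un I-1×I-2: Tt
T/II-2 aff ·: tt
T/III-1 aff II-1×II-2: tt
T/III-2 aff II-1×II-2: tt
⇒ T over [I-1,I-2,II-1,II-2,III-1,III-2]: 2 consistent

II-1 ∈ {MM Qq Tt, MM qq Tt, Mm Qq Tt, Mm qq Tt}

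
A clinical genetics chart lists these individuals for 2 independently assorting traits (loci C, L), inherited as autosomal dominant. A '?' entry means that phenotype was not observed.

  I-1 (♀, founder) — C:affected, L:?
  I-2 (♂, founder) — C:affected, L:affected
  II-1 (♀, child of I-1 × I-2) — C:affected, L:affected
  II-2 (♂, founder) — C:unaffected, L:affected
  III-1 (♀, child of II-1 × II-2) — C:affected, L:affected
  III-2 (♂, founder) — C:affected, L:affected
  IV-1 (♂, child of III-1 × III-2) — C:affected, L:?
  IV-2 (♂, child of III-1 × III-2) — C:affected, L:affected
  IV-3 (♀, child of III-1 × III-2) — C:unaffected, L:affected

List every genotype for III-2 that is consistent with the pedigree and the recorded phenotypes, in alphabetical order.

III-2 ∈ {Cc LL, Cc Ll}

C/I-1 aff ·: Cc|CC
C/I-2 aff ·: Cc|CC
C/II-1 aff I-1×I-2: Cc|CC
C/II-2 un ·: cc
C/III-1 aff II-1×II-2: Cc
C/III-2 aff ·: Cc
C/IV-1 aff III-1×III-2: Cc|CC
C/IV-2 aff III-1×III-2: Cc|CC
C/IV-3 un III-1×III-2: cc
⇒ C over [I-1,I-2,II-1,II-2,III-1,III-2,IV-1,IV-2,IV-3]: 28 consistent
L/I-1 ? ·: ll|Ll|LL
L/I-2 aff ·: Ll|LL
L/II-1 aff I-1×I-2: Ll|LL
L/II-2 aff ·: Ll|LL
L/III-1 aff II-1×II-2: Ll|LL
L/III-2 aff ·: Ll|LL
L/IV-1 ? III-1×III-2: ll|Ll|LL
L/IV-2 aff III-1×III-2: Ll|LL
L/IV-3 aff III-1×III-2: Ll|LL
⇒ L over [I-1,I-2,II-1,II-2,III-1,III-2,IV-1,IV-2,IV-3]: 442 consistent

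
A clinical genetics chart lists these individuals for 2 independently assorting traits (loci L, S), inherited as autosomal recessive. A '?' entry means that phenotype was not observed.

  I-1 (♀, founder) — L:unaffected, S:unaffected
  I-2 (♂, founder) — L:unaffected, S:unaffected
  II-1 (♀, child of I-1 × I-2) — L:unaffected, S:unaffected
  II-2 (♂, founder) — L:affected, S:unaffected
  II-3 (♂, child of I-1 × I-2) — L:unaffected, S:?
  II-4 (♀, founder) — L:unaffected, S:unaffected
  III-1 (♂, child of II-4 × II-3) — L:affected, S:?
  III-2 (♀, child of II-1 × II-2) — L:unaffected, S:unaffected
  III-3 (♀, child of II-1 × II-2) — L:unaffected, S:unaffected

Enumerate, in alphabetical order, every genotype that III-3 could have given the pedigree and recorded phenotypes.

III-3 ∈ {Ll SS, Ll Ss}

L/I-1 un ·: LL|Ll
L/I-2 un ·: LL|Ll
L/II-1 un I-1×I-2: LL|Ll
L/II-2 aff ·: ll
L/II-3 un I-1×I-2: Ll
L/II-4 un ·: Ll
L/III-1 aff II-4×II-3: ll
L/III-2 un II-1×II-2: Ll
L/III-3 un II-1×II-2: Ll
⇒ L over [I-1,I-2,II-1,II-2,II-3,II-4,III-1,III-2,III-3]: 6 consistent
S/I-1 un ·: SS|Ss
S/I-2 un ·: SS|Ss
S/II-1 un I-1×I-2: SS|Ss
S/II-2 un ·: SS|Ss
S/II-3 ? I-1×I-2: SS|Ss|ss
S/II-4 un ·: SS|Ss
S/III-1 ? II-4×II-3: SS|Ss|ss
S/III-2 un II-1×II-2: SS|Ss
S/III-3 un II-1×II-2: SS|Ss
⇒ S over [I-1,I-2,II-1,II-2,II-3,II-4,III-1,III-2,III-3]: 366 consistent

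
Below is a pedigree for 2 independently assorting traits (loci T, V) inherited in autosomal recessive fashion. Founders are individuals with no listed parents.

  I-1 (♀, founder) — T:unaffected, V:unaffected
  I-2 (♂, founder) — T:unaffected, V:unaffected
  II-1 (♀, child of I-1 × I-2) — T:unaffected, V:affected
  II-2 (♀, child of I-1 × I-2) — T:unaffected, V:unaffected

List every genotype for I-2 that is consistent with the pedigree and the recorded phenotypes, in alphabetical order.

T/I-1 un ·: TT|Tt
T/I-2 un ·: TT|Tt
T/II-1 un I-1×I-2: TT|Tt
T/II-2 un I-1×I-2: TT|Tt
⇒ T over [I-1,I-2,II-1,II-2]: 13 consistent
V/I-1 un ·: Vv
V/I-2 un ·: Vv
V/II-1 aff I-1×I-2: vv
V/II-2 un I-1×I-2: VV|Vv
⇒ V over [I-1,I-2,II-1,II-2]: 2 consistent

I-2 ∈ {TT Vv, Tt Vv}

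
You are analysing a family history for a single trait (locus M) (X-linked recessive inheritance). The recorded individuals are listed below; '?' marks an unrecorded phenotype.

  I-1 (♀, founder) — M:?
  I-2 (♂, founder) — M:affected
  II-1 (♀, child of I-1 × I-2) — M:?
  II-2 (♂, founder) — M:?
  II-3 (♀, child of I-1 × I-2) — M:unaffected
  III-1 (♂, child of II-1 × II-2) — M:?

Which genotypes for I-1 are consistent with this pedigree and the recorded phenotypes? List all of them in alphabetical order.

M/I-1 ? ·: X^MX^M|X^MX^m
M/I-2 aff ·: X^mY
M/II-1 ? I-1×I-2: X^MX^m|X^mX^m
M/II-2 ? ·: X^MY|X^mY
M/II-3 un I-1×I-2: X^MX^m
M/III-1 ? II-1×II-2: X^MY|X^mY
⇒ M over [I-1,I-2,II-1,II-2,II-3,III-1]: 10 consistent

I-1 ∈ {X^MX^M, X^MX^m}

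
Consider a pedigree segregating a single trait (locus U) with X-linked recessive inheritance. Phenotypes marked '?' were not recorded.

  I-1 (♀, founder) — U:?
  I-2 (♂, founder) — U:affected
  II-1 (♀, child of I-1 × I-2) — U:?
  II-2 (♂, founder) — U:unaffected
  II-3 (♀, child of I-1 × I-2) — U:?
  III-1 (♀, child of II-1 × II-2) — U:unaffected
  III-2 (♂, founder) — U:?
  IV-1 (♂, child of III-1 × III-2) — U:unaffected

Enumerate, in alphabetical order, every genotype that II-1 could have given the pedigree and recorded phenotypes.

II-1 ∈ {X^UX^u, X^uX^u}

U/I-1 ? ·: X^UX^U|X^UX^u|X^uX^u
U/I-2 aff ·: X^uY
U/II-1 ? I-1×I-2: X^UX^u|X^uX^u
U/II-2 un ·: X^UY
U/II-3 ? I-1×I-2: X^UX^u|X^uX^u
U/III-1 un II-1×II-2: X^UX^U|X^UX^u
U/III-2 ? ·: X^UY|X^uY
U/IV-1 un III-1×III-2: X^UY
⇒ U over [I-1,I-2,II-1,II-2,II-3,III-1,III-2,IV-1]: 18 consistent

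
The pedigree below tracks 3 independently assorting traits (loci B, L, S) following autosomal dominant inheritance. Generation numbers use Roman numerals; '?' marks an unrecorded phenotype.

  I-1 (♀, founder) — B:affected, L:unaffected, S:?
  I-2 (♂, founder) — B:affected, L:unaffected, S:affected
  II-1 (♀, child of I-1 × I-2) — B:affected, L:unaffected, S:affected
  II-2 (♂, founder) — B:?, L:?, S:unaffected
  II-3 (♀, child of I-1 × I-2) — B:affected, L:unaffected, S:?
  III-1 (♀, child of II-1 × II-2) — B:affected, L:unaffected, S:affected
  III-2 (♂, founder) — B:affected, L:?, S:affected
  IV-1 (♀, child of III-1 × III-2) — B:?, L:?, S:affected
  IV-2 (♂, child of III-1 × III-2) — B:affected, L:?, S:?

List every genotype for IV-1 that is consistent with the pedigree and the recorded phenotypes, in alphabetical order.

B/I-1 aff ·: Bb|BB
B/I-2 aff ·: Bb|BB
B/II-1 aff I-1×I-2: Bb|BB
B/II-2 ? ·: bb|Bb|BB
B/II-3 aff I-1×I-2: Bb|BB
B/III-1 aff II-1×II-2: Bb|BB
B/III-2 aff ·: Bb|BB
B/IV-1 ? III-1×III-2: bb|Bb|BB
B/IV-2 aff III-1×III-2: Bb|BB
⇒ B over [I-1,I-2,II-1,II-2,II-3,III-1,III-2,IV-1,IV-2]: 450 consistent
L/I-1 un ·: ll
L/I-2 un ·: ll
L/II-1 un I-1×I-2: ll
L/II-2 ? ·: ll|Ll
L/II-3 un I-1×I-2: ll
L/III-1 un II-1×II-2: ll
L/III-2 ? ·: ll|Ll|LL
L/IV-1 ? III-1×III-2: ll|Ll
L/IV-2 ? III-1×III-2: ll|Ll
⇒ L over [I-1,I-2,II-1,II-2,II-3,III-1,III-2,IV-1,IV-2]: 12 consistent
S/I-1 ? ·: ss|Ss|SS
S/I-2 aff ·: Ss|SS
S/II-1 aff I-1×I-2: Ss|SS
S/II-2 un ·: ss
S/II-3 ? I-1×I-2: ss|Ss|SS
S/III-1 aff II-1×II-2: Ss
S/III-2 aff ·: Ss|SS
S/IV-1 aff III-1×III-2: Ss|SS
S/IV-2 ? III-1×III-2: ss|Ss|SS
⇒ S over [I-1,I-2,II-1,II-2,II-3,III-1,III-2,IV-1,IV-2]: 180 consistent

IV-1 ∈ {BB Ll SS, BB Ll Ss, BB ll SS, BB ll Ss, Bb Ll SS, Bb Ll Ss, Bb ll SS, Bb ll Ss, bb Ll SS, bb Ll Ss, bb ll SS, bb ll Ss}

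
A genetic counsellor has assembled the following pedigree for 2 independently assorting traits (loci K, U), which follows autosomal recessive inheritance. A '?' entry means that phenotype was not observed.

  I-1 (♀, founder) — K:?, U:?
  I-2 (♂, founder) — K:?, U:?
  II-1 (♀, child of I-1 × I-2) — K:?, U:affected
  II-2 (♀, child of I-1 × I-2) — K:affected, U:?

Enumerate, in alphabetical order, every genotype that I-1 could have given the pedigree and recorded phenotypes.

K/I-1 ? ·: Kk|kk
K/I-2 ? ·: Kk|kk
K/II-1 ? I-1×I-2: KK|Kk|kk
K/II-2 aff I-1×I-2: kk
⇒ K over [I-1,I-2,II-1,II-2]: 8 consistent
U/I-1 ? ·: Uu|uu
U/I-2 ? ·: Uu|uu
U/II-1 aff I-1×I-2: uu
U/II-2 ? I-1×I-2: UU|Uu|uu
⇒ U over [I-1,I-2,II-1,II-2]: 8 consistent

I-1 ∈ {Kk Uu, Kk uu, kk Uu, kk uu}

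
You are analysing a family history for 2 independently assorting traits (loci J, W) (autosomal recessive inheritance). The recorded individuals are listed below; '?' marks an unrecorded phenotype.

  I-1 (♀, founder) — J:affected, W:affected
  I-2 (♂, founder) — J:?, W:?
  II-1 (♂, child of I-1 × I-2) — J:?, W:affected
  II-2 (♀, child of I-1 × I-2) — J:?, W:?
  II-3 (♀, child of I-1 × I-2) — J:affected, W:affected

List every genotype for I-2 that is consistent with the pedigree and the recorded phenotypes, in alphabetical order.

J/I-1 aff ·: jj
J/I-2 ? ·: Jj|jj
J/II-1 ? I-1×I-2: Jj|jj
J/II-2 ? I-1×I-2: Jj|jj
J/II-3 aff I-1×I-2: jj
⇒ J over [I-1,I-2,II-1,II-2,II-3]: 5 consistent
W/I-1 aff ·: ww
W/I-2 ? ·: Ww|ww
W/II-1 aff I-1×I-2: ww
W/II-2 ? I-1×I-2: Ww|ww
W/II-3 aff I-1×I-2: ww
⇒ W over [I-1,I-2,II-1,II-2,II-3]: 3 consistent

I-2 ∈ {Jj Ww, Jj ww, jj Ww, jj ww}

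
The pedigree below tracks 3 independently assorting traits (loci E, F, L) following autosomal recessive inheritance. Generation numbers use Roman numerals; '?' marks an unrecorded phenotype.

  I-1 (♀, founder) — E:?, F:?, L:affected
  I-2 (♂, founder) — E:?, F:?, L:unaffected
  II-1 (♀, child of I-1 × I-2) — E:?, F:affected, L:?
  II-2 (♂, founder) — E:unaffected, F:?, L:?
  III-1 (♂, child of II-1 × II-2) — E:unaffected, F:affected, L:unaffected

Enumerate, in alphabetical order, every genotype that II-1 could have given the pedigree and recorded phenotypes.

II-1 ∈ {EE ff Ll, EE ff ll, Ee ff Ll, Ee ff ll, ee ff Ll, ee ff ll}

E/I-1 ? ·: EE|Ee|ee
E/I-2 ? ·: EE|Ee|ee
E/II-1 ? I-1×I-2: EE|Ee|ee
E/II-2 un ·: EE|Ee
E/III-1 un II-1×II-2: EE|Ee
⇒ E over [I-1,I-2,II-1,II-2,III-1]: 48 consistent
F/I-1 ? ·: Ff|ff
F/I-2 ? ·: Ff|ff
F/II-1 aff I-1×I-2: ff
F/II-2 ? ·: Ff|ff
F/III-1 aff II-1×II-2: ff
⇒ F over [I-1,I-2,II-1,II-2,III-1]: 8 consistent
L/I-1 aff ·: ll
L/I-2 un ·: LL|Ll
L/II-1 ? I-1×I-2: Ll|ll
L/II-2 ? ·: LL|Ll|ll
L/III-1 un II-1×II-2: LL|Ll
⇒ L over [I-1,I-2,II-1,II-2,III-1]: 12 consistent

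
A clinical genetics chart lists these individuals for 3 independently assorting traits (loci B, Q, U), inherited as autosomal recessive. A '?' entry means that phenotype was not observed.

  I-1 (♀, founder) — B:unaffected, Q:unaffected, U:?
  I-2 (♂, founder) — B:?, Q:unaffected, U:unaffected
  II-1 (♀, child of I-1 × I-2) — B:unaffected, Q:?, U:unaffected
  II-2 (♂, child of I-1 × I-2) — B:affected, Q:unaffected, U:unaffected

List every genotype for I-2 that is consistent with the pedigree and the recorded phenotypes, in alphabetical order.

I-2 ∈ {Bb QQ UU, Bb QQ Uu, Bb Qq UU, Bb Qq Uu, bb QQ UU, bb QQ Uu, bb Qq UU, bb Qq Uu}

B/I-1 un ·: Bb
B/I-2 ? ·: Bb|bb
B/II-1 un I-1×I-2: BB|Bb
B/II-2 aff I-1×I-2: bb
⇒ B over [I-1,I-2,II-1,II-2]: 3 consistent
Q/I-1 un ·: QQ|Qq
Q/I-2 un ·: QQ|Qq
Q/II-1 ? I-1×I-2: QQ|Qq|qq
Q/II-2 un I-1×I-2: QQ|Qq
⇒ Q over [I-1,I-2,II-1,II-2]: 15 consistent
U/I-1 ? ·: UU|Uu|uu
U/I-2 un ·: UU|Uu
U/II-1 un I-1×I-2: UU|Uu
U/II-2 un I-1×I-2: UU|Uu
⇒ U over [I-1,I-2,II-1,II-2]: 15 consistent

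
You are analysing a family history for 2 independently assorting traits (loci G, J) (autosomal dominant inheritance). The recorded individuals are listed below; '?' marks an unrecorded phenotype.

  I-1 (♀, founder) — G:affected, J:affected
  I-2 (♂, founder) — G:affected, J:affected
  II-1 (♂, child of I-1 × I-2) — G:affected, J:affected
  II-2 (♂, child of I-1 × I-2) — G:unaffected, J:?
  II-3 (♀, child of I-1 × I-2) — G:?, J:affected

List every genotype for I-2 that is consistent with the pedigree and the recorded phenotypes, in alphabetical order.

I-2 ∈ {Gg JJ, Gg Jj}

G/I-1 aff ·: Gg
G/I-2 aff ·: Gg
G/II-1 aff I-1×I-2: Gg|GG
G/II-2 un I-1×I-2: gg
G/II-3 ? I-1×I-2: gg|Gg|GG
⇒ G over [I-1,I-2,II-1,II-2,II-3]: 6 consistent
J/I-1 aff ·: Jj|JJ
J/I-2 aff ·: Jj|JJ
J/II-1 aff I-1×I-2: Jj|JJ
J/II-2 ? I-1×I-2: jj|Jj|JJ
J/II-3 aff I-1×I-2: Jj|JJ
⇒ J over [I-1,I-2,II-1,II-2,II-3]: 29 consistent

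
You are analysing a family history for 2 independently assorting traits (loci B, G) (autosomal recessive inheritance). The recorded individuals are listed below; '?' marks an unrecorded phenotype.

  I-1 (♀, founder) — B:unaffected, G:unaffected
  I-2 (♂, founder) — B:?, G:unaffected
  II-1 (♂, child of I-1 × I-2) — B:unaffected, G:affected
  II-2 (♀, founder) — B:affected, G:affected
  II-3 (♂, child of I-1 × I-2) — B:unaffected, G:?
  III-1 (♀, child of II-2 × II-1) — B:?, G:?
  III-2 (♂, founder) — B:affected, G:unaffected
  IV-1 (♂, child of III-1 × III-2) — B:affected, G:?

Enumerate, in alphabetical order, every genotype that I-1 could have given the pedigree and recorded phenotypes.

B/I-1 un ·: BB|Bb
B/I-2 ? ·: BB|Bb|bb
B/II-1 un I-1×I-2: BB|Bb
B/II-2 aff ·: bb
B/II-3 un I-1×I-2: BB|Bb
B/III-1 ? II-2×II-1: Bb|bb
B/III-2 aff ·: bb
B/IV-1 aff III-1×III-2: bb
⇒ B over [I-1,I-2,II-1,II-2,II-3,III-1,III-2,IV-1]: 23 consistent
G/I-1 un ·: Gg
G/I-2 un ·: Gg
G/II-1 aff I-1×I-2: gg
G/II-2 aff ·: gg
G/II-3 ? I-1×I-2: GG|Gg|gg
G/III-1 ? II-2×II-1: gg
G/III-2 un ·: GG|Gg
G/IV-1 ? III-1×III-2: Gg|gg
⇒ G over [I-1,I-2,II-1,II-2,II-3,III-1,III-2,IV-1]: 9 consistent

I-1 ∈ {BB Gg, Bb Gg}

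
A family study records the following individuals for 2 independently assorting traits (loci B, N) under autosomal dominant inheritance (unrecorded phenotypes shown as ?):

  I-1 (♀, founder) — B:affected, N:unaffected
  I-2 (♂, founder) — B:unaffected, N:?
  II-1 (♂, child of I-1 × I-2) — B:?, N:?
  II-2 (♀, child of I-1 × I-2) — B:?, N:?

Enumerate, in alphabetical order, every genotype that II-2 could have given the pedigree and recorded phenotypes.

II-2 ∈ {Bb Nn, Bb nn, bb Nn, bb nn}

B/I-1 aff ·: Bb|BB
B/I-2 un ·: bb
B/II-1 ? I-1×I-2: bb|Bb
B/II-2 ? I-1×I-2: bb|Bb
⇒ B over [I-1,I-2,II-1,II-2]: 5 consistent
N/I-1 un ·: nn
N/I-2 ? ·: nn|Nn|NN
N/II-1 ? I-1×I-2: nn|Nn
N/II-2 ? I-1×I-2: nn|Nn
⇒ N over [I-1,I-2,II-1,II-2]: 6 consistent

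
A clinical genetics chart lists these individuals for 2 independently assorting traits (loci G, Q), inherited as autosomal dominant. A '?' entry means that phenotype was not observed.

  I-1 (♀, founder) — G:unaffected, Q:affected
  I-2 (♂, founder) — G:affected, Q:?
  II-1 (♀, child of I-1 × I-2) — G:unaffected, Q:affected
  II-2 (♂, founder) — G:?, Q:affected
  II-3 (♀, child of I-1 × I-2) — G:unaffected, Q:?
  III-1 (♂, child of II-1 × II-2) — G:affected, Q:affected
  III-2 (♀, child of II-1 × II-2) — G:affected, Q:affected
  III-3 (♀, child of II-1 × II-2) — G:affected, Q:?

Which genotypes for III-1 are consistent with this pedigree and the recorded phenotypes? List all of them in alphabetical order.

III-1 ∈ {Gg QQ, Gg Qq}

G/I-1 un ·: gg
G/I-2 aff ·: Gg
G/II-1 un I-1×I-2: gg
G/II-2 ? ·: Gg|GG
G/II-3 un I-1×I-2: gg
G/III-1 aff II-1×II-2: Gg
G/III-2 aff II-1×II-2: Gg
G/III-3 aff II-1×II-2: Gg
⇒ G over [I-1,I-2,II-1,II-2,II-3,III-1,III-2,III-3]: 2 consistent
Q/I-1 aff ·: Qq|QQ
Q/I-2 ? ·: qq|Qq|QQ
Q/II-1 aff I-1×I-2: Qq|QQ
Q/II-2 aff ·: Qq|QQ
Q/II-3 ? I-1×I-2: qq|Qq|QQ
Q/III-1 aff II-1×II-2: Qq|QQ
Q/III-2 aff II-1×II-2: Qq|QQ
Q/III-3 ? II-1×II-2: qq|Qq|QQ
⇒ Q over [I-1,I-2,II-1,II-2,II-3,III-1,III-2,III-3]: 272 consistent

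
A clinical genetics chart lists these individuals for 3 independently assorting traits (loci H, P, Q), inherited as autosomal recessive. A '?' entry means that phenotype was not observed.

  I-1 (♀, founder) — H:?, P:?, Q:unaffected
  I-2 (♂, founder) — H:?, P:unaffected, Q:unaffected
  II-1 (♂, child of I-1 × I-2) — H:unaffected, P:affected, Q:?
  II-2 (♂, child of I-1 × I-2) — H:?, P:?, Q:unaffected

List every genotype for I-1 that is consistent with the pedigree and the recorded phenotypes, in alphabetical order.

H/I-1 ? ·: HH|Hh|hh
H/I-2 ? ·: HH|Hh|hh
H/II-1 un I-1×I-2: HH|Hh
H/II-2 ? I-1×I-2: HH|Hh|hh
⇒ H over [I-1,I-2,II-1,II-2]: 21 consistent
P/I-1 ? ·: Pp|pp
P/I-2 un ·: Pp
P/II-1 aff I-1×I-2: pp
P/II-2 ? I-1×I-2: PP|Pp|pp
⇒ P over [I-1,I-2,II-1,II-2]: 5 consistent
Q/I-1 un ·: QQ|Qq
Q/I-2 un ·: QQ|Qq
Q/II-1 ? I-1×I-2: QQ|Qq|qq
Q/II-2 un I-1×I-2: QQ|Qq
⇒ Q over [I-1,I-2,II-1,II-2]: 15 consistent

I-1 ∈ {HH Pp QQ, HH Pp Qq, HH pp QQ, HH pp Qq, Hh Pp QQ, Hh Pp Qq, Hh pp QQ, Hh pp Qq, hh Pp QQ, hh Pp Qq, hh pp QQ, hh pp Qq}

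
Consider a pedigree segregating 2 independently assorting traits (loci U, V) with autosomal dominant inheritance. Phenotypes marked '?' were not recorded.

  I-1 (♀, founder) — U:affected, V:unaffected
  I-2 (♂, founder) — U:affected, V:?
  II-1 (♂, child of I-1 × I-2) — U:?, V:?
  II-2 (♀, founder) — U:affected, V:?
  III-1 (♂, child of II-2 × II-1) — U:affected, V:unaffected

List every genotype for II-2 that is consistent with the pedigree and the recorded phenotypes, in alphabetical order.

U/I-1 aff ·: Uu|UU
U/I-2 aff ·: Uu|UU
U/II-1 ? I-1×I-2: uu|Uu|UU
U/II-2 aff ·: Uu|UU
U/III-1 aff II-2×II-1: Uu|UU
⇒ U over [I-1,I-2,II-1,II-2,III-1]: 26 consistent
V/I-1 un ·: vv
V/I-2 ? ·: vv|Vv|VV
V/II-1 ? I-1×I-2: vv|Vv
V/II-2 ? ·: vv|Vv
V/III-1 un II-2×II-1: vv
⇒ V over [I-1,I-2,II-1,II-2,III-1]: 8 consistent

II-2 ∈ {UU Vv, UU vv, Uu Vv, Uu vv}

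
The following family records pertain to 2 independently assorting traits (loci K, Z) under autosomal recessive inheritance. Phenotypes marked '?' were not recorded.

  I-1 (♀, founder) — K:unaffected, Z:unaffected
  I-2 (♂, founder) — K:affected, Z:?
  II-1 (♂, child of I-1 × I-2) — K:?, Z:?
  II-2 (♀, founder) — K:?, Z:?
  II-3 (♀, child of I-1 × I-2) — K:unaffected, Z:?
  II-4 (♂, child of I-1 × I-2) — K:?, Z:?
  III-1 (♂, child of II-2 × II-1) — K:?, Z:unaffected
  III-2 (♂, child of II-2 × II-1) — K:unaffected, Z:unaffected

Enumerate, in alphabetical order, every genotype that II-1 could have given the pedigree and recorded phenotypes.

K/I-1 un ·: KK|Kk
K/I-2 aff ·: kk
K/II-1 ? I-1×I-2: Kk|kk
K/II-2 ? ·: KK|Kk|kk
K/II-3 un I-1×I-2: Kk
K/II-4 ? I-1×I-2: Kk|kk
K/III-1 ? II-2×II-1: KK|Kk|kk
K/III-2 un II-2×II-1: KK|Kk
⇒ K over [I-1,I-2,II-1,II-2,II-3,II-4,III-1,III-2]: 42 consistent
Z/I-1 un ·: ZZ|Zz
Z/I-2 ? ·: ZZ|Zz|zz
Z/II-1 ? I-1×I-2: ZZ|Zz|zz
Z/II-2 ? ·: ZZ|Zz|zz
Z/II-3 ? I-1×I-2: ZZ|Zz|zz
Z/II-4 ? I-1×I-2: ZZ|Zz|zz
Z/III-1 un II-2×II-1: ZZ|Zz
Z/III-2 un II-2×II-1: ZZ|Zz
⇒ Z over [I-1,I-2,II-1,II-2,II-3,II-4,III-1,III-2]: 332 consistent

II-1 ∈ {Kk ZZ, Kk Zz, Kk zz, kk ZZ, kk Zz, kk zz}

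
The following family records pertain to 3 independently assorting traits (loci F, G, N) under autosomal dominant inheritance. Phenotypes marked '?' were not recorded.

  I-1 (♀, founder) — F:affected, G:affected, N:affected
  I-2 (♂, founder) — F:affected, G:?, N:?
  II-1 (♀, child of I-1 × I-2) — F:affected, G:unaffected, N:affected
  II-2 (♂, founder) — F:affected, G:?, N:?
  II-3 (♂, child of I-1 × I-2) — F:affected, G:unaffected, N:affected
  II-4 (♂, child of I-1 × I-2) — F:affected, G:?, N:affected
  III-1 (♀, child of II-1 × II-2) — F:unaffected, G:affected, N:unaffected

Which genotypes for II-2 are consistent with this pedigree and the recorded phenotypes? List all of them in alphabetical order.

F/I-1 aff ·: Ff|FF
F/I-2 aff ·: Ff|FF
F/II-1 aff I-1×I-2: Ff
F/II-2 aff ·: Ff
F/II-3 aff I-1×I-2: Ff|FF
F/II-4 aff I-1×I-2: Ff|FF
F/III-1 un II-1×II-2: ff
⇒ F over [I-1,I-2,II-1,II-2,II-3,II-4,III-1]: 12 consistent
G/I-1 aff ·: Gg
G/I-2 ? ·: gg|Gg
G/II-1 un I-1×I-2: gg
G/II-2 ? ·: Gg|GG
G/II-3 un I-1×I-2: gg
G/II-4 ? I-1×I-2: gg|Gg|GG
G/III-1 aff II-1×II-2: Gg
⇒ G over [I-1,I-2,II-1,II-2,II-3,II-4,III-1]: 10 consistent
N/I-1 aff ·: Nn|NN
N/I-2 ? ·: nn|Nn|NN
N/II-1 aff I-1×I-2: Nn
N/II-2 ? ·: nn|Nn
N/II-3 aff I-1×I-2: Nn|NN
N/II-4 aff I-1×I-2: Nn|NN
N/III-1 un II-1×II-2: nn
⇒ N over [I-1,I-2,II-1,II-2,II-3,II-4,III-1]: 28 consistent

II-2 ∈ {Ff GG Nn, Ff GG nn, Ff Gg Nn, Ff Gg nn}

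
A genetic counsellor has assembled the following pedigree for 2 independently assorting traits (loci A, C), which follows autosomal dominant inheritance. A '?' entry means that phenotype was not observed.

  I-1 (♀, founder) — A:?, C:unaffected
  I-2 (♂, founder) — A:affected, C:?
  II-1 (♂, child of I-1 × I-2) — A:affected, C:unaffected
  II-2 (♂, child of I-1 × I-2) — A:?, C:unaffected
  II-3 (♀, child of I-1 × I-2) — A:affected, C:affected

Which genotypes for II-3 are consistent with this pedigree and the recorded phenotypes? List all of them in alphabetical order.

II-3 ∈ {AA Cc, Aa Cc}

A/I-1 ? ·: aa|Aa|AA
A/I-2 aff ·: Aa|AA
A/II-1 aff I-1×I-2: Aa|AA
A/II-2 ? I-1×I-2: aa|Aa|AA
A/II-3 aff I-1×I-2: Aa|AA
⇒ A over [I-1,I-2,II-1,II-2,II-3]: 32 consistent
C/I-1 un ·: cc
C/I-2 ? ·: Cc
C/II-1 un I-1×I-2: cc
C/II-2 un I-1×I-2: cc
C/II-3 aff I-1×I-2: Cc
⇒ C over [I-1,I-2,II-1,II-2,II-3]: 1 consistent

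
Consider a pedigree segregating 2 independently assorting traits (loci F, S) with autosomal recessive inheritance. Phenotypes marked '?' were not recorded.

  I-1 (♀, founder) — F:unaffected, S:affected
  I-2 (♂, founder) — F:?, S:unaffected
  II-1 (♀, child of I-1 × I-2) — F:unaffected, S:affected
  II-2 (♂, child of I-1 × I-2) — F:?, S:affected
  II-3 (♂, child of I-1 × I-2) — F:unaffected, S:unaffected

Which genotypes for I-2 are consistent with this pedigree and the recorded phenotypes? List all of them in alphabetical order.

F/I-1 un ·: FF|Ff
F/I-2 ? ·: FF|Ff|ff
F/II-1 un I-1×I-2: FF|Ff
F/II-2 ? I-1×I-2: FF|Ff|ff
F/II-3 un I-1×I-2: FF|Ff
⇒ F over [I-1,I-2,II-1,II-2,II-3]: 32 consistent
S/I-1 aff ·: ss
S/I-2 un ·: Ss
S/II-1 aff I-1×I-2: ss
S/II-2 aff I-1×I-2: ss
S/II-3 un I-1×I-2: Ss
⇒ S over [I-1,I-2,II-1,II-2,II-3]: 1 consistent

I-2 ∈ {FF Ss, Ff Ss, ff Ss}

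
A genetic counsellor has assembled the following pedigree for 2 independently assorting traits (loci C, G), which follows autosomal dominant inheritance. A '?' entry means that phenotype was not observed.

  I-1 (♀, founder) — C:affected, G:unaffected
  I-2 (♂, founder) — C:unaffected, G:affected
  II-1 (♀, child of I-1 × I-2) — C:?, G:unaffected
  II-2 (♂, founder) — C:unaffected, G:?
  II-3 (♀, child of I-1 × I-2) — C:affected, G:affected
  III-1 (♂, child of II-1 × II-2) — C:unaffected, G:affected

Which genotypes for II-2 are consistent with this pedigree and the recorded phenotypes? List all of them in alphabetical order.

C/I-1 aff ·: Cc|CC
C/I-2 un ·: cc
C/II-1 ? I-1×I-2: cc|Cc
C/II-2 un ·: cc
C/II-3 aff I-1×I-2: Cc
C/III-1 un II-1×II-2: cc
⇒ C over [I-1,I-2,II-1,II-2,II-3,III-1]: 3 consistent
G/I-1 un ·: gg
G/I-2 aff ·: Gg
G/II-1 un I-1×I-2: gg
G/II-2 ? ·: Gg|GG
G/II-3 aff I-1×I-2: Gg
G/III-1 aff II-1×II-2: Gg
⇒ G over [I-1,I-2,II-1,II-2,II-3,III-1]: 2 consistent

II-2 ∈ {cc GG, cc Gg}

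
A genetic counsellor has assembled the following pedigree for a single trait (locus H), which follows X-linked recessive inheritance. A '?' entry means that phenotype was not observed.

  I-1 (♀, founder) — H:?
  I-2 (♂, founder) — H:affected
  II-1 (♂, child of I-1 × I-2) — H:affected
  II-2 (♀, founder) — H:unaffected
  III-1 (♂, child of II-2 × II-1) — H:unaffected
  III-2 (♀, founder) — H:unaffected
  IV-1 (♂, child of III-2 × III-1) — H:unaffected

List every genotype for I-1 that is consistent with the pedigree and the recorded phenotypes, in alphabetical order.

H/I-1 ? ·: X^HX^h|X^hX^h
H/I-2 aff ·: X^hY
H/II-1 aff I-1×I-2: X^hY
H/II-2 un ·: X^HX^H|X^HX^h
H/III-1 un II-2×II-1: X^HY
H/III-2 un ·: X^HX^H|X^HX^h
H/IV-1 un III-2×III-1: X^HY
⇒ H over [I-1,I-2,II-1,II-2,III-1,III-2,IV-1]: 8 consistent

I-1 ∈ {X^HX^h, X^hX^h}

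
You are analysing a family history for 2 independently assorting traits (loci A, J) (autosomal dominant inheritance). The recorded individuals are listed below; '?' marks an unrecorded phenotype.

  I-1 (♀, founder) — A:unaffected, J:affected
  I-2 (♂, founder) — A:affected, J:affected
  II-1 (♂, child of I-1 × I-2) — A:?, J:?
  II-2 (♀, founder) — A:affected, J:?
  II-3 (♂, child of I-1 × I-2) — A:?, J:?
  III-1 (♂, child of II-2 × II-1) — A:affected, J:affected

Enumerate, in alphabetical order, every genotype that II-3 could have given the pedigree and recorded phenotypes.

A/I-1 un ·: aa
A/I-2 aff ·: Aa|AA
A/II-1 ? I-1×I-2: aa|Aa
A/II-2 aff ·: Aa|AA
A/II-3 ? I-1×I-2: aa|Aa
A/III-1 aff II-2×II-1: Aa|AA
⇒ A over [I-1,I-2,II-1,II-2,II-3,III-1]: 16 consistent
J/I-1 aff ·: Jj|JJ
J/I-2 aff ·: Jj|JJ
J/II-1 ? I-1×I-2: jj|Jj|JJ
J/II-2 ? ·: jj|Jj|JJ
J/II-3 ? I-1×I-2: jj|Jj|JJ
J/III-1 aff II-2×II-1: Jj|JJ
⇒ J over [I-1,I-2,II-1,II-2,II-3,III-1]: 73 consistent

II-3 ∈ {Aa JJ, Aa Jj, Aa jj, aa JJ, aa Jj, aa jj}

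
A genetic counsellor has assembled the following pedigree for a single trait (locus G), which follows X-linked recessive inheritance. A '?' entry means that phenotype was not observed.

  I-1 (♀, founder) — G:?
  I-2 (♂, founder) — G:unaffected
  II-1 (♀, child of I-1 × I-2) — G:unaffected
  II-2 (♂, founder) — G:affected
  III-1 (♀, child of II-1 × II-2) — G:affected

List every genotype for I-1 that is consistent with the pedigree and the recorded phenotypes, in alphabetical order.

G/I-1 ? ·: X^GX^g|X^gX^g
G/I-2 un ·: X^GY
G/II-1 un I-1×I-2: X^GX^g
G/II-2 aff ·: X^gY
G/III-1 aff II-1×II-2: X^gX^g
⇒ G over [I-1,I-2,II-1,II-2,III-1]: 2 consistent

I-1 ∈ {X^GX^g, X^gX^g}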